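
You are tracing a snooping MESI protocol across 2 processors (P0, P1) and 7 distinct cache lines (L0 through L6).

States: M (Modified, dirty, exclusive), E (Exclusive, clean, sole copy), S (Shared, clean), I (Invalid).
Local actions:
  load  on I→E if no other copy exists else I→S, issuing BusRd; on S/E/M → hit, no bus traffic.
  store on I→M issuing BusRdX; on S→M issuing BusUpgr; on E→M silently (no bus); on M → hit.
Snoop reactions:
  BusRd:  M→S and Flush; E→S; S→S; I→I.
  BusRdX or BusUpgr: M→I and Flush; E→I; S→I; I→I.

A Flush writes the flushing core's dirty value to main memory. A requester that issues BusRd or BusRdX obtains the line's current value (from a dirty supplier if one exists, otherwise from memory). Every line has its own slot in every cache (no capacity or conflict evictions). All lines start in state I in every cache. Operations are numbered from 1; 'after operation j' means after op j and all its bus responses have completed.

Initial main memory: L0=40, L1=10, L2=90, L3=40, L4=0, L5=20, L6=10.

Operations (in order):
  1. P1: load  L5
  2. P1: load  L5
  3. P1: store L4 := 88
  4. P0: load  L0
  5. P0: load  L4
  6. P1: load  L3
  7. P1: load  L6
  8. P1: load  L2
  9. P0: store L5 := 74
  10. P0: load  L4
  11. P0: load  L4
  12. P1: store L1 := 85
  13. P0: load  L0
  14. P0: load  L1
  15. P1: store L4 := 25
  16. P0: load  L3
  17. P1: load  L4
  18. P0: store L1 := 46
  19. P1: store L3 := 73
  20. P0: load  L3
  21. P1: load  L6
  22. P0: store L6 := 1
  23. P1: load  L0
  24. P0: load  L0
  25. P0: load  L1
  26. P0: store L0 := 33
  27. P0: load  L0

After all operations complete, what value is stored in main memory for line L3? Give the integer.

memory[L3] = 73

[1] P1: load  L5 | P0:I, P1:E(20) | bus: BusRd
[2] P1: load  L5 | P0:I, P1:E(20) | bus: none
[3] P1: store L4 := 88 | P0:I, P1:M(88) | bus: BusRdX
[4] P0: load  L0 | P0:E(40), P1:I | bus: BusRd
[5] P0: load  L4 | P0:S(88), P1:S(88) | bus: BusRd,Flush
[6] P1: load  L3 | P0:I, P1:E(40) | bus: BusRd
[7] P1: load  L6 | P0:I, P1:E(10) | bus: BusRd
[8] P1: load  L2 | P0:I, P1:E(90) | bus: BusRd
[9] P0: store L5 := 74 | P0:M(74), P1:I | bus: BusRdX
[10] P0: load  L4 | P0:S(88), P1:S(88) | bus: none
[11] P0: load  L4 | P0:S(88), P1:S(88) | bus: none
[12] P1: store L1 := 85 | P0:I, P1:M(85) | bus: BusRdX
[13] P0: load  L0 | P0:E(40), P1:I | bus: none
[14] P0: load  L1 | P0:S(85), P1:S(85) | bus: BusRd,Flush
[15] P1: store L4 := 25 | P0:I, P1:M(25) | bus: BusUpgr
[16] P0: load  L3 | P0:S(40), P1:S(40) | bus: BusRd
[17] P1: load  L4 | P0:I, P1:M(25) | bus: none
[18] P0: store L1 := 46 | P0:M(46), P1:I | bus: BusUpgr
[19] P1: store L3 := 73 | P0:I, P1:M(73) | bus: BusUpgr
[20] P0: load  L3 | P0:S(73), P1:S(73) | bus: BusRd,Flush
[21] P1: load  L6 | P0:I, P1:E(10) | bus: none
[22] P0: store L6 := 1 | P0:M(1), P1:I | bus: BusRdX
[23] P1: load  L0 | P0:S(40), P1:S(40) | bus: BusRd
[24] P0: load  L0 | P0:S(40), P1:S(40) | bus: none
[25] P0: load  L1 | P0:M(46), P1:I | bus: none
[26] P0: store L0 := 33 | P0:M(33), P1:I | bus: BusUpgr
[27] P0: load  L0 | P0:M(33), P1:I | bus: none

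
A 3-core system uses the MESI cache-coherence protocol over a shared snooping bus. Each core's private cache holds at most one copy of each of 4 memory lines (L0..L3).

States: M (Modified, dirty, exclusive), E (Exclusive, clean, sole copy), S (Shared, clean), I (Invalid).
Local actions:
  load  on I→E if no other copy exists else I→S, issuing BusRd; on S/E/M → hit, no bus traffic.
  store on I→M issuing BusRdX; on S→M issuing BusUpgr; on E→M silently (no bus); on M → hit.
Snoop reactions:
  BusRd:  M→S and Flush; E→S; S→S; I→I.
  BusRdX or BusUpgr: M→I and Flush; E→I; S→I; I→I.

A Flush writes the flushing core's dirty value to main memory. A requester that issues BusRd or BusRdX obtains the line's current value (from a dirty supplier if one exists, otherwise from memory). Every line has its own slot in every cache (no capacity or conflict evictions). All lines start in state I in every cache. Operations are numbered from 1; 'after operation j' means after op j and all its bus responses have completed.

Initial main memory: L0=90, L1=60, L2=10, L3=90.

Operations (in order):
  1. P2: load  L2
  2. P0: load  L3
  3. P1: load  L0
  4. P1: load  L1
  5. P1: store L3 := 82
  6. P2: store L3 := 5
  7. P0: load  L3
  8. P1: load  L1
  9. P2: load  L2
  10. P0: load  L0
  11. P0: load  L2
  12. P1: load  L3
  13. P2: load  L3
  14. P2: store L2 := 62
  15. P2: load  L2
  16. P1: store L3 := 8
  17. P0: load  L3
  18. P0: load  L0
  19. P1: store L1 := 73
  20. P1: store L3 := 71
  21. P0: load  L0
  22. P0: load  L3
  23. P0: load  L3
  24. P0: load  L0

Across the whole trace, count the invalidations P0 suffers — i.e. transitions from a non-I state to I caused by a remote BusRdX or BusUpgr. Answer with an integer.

[1] P2: load  L2 | P0:I, P1:I, P2:E(10) | bus: BusRd
[2] P0: load  L3 | P0:E(90), P1:I, P2:I | bus: BusRd
[3] P1: load  L0 | P0:I, P1:E(90), P2:I | bus: BusRd
[4] P1: load  L1 | P0:I, P1:E(60), P2:I | bus: BusRd
[5] P1: store L3 := 82 | P0:I, P1:M(82), P2:I | bus: BusRdX
[6] P2: store L3 := 5 | P0:I, P1:I, P2:M(5) | bus: BusRdX,Flush
[7] P0: load  L3 | P0:S(5), P1:I, P2:S(5) | bus: BusRd,Flush
[8] P1: load  L1 | P0:I, P1:E(60), P2:I | bus: none
[9] P2: load  L2 | P0:I, P1:I, P2:E(10) | bus: none
[10] P0: load  L0 | P0:S(90), P1:S(90), P2:I | bus: BusRd
[11] P0: load  L2 | P0:S(10), P1:I, P2:S(10) | bus: BusRd
[12] P1: load  L3 | P0:S(5), P1:S(5), P2:S(5) | bus: BusRd
[13] P2: load  L3 | P0:S(5), P1:S(5), P2:S(5) | bus: none
[14] P2: store L2 := 62 | P0:I, P1:I, P2:M(62) | bus: BusUpgr
[15] P2: load  L2 | P0:I, P1:I, P2:M(62) | bus: none
[16] P1: store L3 := 8 | P0:I, P1:M(8), P2:I | bus: BusUpgr
[17] P0: load  L3 | P0:S(8), P1:S(8), P2:I | bus: BusRd,Flush
[18] P0: load  L0 | P0:S(90), P1:S(90), P2:I | bus: none
[19] P1: store L1 := 73 | P0:I, P1:M(73), P2:I | bus: none
[20] P1: store L3 := 71 | P0:I, P1:M(71), P2:I | bus: BusUpgr
[21] P0: load  L0 | P0:S(90), P1:S(90), P2:I | bus: none
[22] P0: load  L3 | P0:S(71), P1:S(71), P2:I | bus: BusRd,Flush
[23] P0: load  L3 | P0:S(71), P1:S(71), P2:I | bus: none
[24] P0: load  L0 | P0:S(90), P1:S(90), P2:I | bus: none

invalidations = 4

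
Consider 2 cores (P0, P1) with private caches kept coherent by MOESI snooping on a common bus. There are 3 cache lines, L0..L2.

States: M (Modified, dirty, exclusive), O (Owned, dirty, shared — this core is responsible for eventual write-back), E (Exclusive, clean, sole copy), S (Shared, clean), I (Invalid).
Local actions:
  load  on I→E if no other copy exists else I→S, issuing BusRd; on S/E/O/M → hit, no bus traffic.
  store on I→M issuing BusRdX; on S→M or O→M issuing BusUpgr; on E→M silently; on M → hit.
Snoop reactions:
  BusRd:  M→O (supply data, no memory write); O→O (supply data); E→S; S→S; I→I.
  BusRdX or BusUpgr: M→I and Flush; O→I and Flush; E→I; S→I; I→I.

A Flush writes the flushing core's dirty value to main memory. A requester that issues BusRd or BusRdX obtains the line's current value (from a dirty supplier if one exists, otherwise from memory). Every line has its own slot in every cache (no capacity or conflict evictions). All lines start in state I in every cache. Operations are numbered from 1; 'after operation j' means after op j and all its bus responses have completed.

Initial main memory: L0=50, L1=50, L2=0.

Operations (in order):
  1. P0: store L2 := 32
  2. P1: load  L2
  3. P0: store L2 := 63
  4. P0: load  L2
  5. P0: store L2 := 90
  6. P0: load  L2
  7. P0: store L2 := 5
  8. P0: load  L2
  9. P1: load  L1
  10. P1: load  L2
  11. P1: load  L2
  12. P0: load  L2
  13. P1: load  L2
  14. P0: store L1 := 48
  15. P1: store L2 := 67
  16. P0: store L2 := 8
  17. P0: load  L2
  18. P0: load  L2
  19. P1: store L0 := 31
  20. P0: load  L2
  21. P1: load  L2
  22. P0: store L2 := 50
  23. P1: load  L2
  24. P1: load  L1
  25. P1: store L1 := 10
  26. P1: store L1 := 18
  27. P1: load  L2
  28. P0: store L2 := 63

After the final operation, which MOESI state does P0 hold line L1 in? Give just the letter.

1. P0: store L2 := 32  bus=[BusRdX]  L2: P0=M P1=I  mem[L2]=0
2. P1: load  L2  bus=[BusRd]  L2: P0=O P1=S  mem[L2]=0
3. P0: store L2 := 63  bus=[BusUpgr]  L2: P0=M P1=I  mem[L2]=0
4. P0: load  L2  bus=[-]  L2: P0=M P1=I  mem[L2]=0
5. P0: store L2 := 90  bus=[-]  L2: P0=M P1=I  mem[L2]=0
6. P0: load  L2  bus=[-]  L2: P0=M P1=I  mem[L2]=0
7. P0: store L2 := 5  bus=[-]  L2: P0=M P1=I  mem[L2]=0
8. P0: load  L2  bus=[-]  L2: P0=M P1=I  mem[L2]=0
9. P1: load  L1  bus=[BusRd]  L1: P0=I P1=E  mem[L1]=50
10. P1: load  L2  bus=[BusRd]  L2: P0=O P1=S  mem[L2]=0
11. P1: load  L2  bus=[-]  L2: P0=O P1=S  mem[L2]=0
12. P0: load  L2  bus=[-]  L2: P0=O P1=S  mem[L2]=0
13. P1: load  L2  bus=[-]  L2: P0=O P1=S  mem[L2]=0
14. P0: store L1 := 48  bus=[BusRdX]  L1: P0=M P1=I  mem[L1]=50
15. P1: store L2 := 67  bus=[BusUpgr,Flush]  L2: P0=I P1=M  mem[L2]=5
16. P0: store L2 := 8  bus=[BusRdX,Flush]  L2: P0=M P1=I  mem[L2]=67
17. P0: load  L2  bus=[-]  L2: P0=M P1=I  mem[L2]=67
18. P0: load  L2  bus=[-]  L2: P0=M P1=I  mem[L2]=67
19. P1: store L0 := 31  bus=[BusRdX]  L0: P0=I P1=M  mem[L0]=50
20. P0: load  L2  bus=[-]  L2: P0=M P1=I  mem[L2]=67
21. P1: load  L2  bus=[BusRd]  L2: P0=O P1=S  mem[L2]=67
22. P0: store L2 := 50  bus=[BusUpgr]  L2: P0=M P1=I  mem[L2]=67
23. P1: load  L2  bus=[BusRd]  L2: P0=O P1=S  mem[L2]=67
24. P1: load  L1  bus=[BusRd]  L1: P0=O P1=S  mem[L1]=50
25. P1: store L1 := 10  bus=[BusUpgr,Flush]  L1: P0=I P1=M  mem[L1]=48
26. P1: store L1 := 18  bus=[-]  L1: P0=I P1=M  mem[L1]=48
27. P1: load  L2  bus=[-]  L2: P0=O P1=S  mem[L2]=67
28. P0: store L2 := 63  bus=[BusUpgr]  L2: P0=M P1=I  mem[L2]=67

state = I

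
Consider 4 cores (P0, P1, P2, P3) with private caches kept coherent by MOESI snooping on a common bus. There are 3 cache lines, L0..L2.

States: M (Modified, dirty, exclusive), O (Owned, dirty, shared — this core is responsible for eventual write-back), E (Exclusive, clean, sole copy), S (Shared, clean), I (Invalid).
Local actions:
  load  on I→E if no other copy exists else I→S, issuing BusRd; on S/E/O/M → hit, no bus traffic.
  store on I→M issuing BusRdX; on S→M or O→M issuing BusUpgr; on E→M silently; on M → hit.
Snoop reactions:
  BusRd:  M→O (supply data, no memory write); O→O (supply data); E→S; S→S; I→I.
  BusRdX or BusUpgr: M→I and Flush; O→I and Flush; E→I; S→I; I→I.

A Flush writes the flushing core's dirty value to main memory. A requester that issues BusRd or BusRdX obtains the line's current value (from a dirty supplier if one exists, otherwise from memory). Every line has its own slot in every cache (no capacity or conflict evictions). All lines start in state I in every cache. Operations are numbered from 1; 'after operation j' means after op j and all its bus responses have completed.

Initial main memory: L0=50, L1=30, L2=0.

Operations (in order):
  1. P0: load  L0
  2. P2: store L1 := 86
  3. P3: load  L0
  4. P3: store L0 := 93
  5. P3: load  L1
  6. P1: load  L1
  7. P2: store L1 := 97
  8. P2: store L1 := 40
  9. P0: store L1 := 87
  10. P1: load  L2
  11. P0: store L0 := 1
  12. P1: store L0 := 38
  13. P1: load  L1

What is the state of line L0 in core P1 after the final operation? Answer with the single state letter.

state = M

1. P0: load  L0  bus=[BusRd]  L0: P0=E P1=I P2=I P3=I  mem[L0]=50
2. P2: store L1 := 86  bus=[BusRdX]  L1: P0=I P1=I P2=M P3=I  mem[L1]=30
3. P3: load  L0  bus=[BusRd]  L0: P0=S P1=I P2=I P3=S  mem[L0]=50
4. P3: store L0 := 93  bus=[BusUpgr]  L0: P0=I P1=I P2=I P3=M  mem[L0]=50
5. P3: load  L1  bus=[BusRd]  L1: P0=I P1=I P2=O P3=S  mem[L1]=30
6. P1: load  L1  bus=[BusRd]  L1: P0=I P1=S P2=O P3=S  mem[L1]=30
7. P2: store L1 := 97  bus=[BusUpgr]  L1: P0=I P1=I P2=M P3=I  mem[L1]=30
8. P2: store L1 := 40  bus=[-]  L1: P0=I P1=I P2=M P3=I  mem[L1]=30
9. P0: store L1 := 87  bus=[BusRdX,Flush]  L1: P0=M P1=I P2=I P3=I  mem[L1]=40
10. P1: load  L2  bus=[BusRd]  L2: P0=I P1=E P2=I P3=I  mem[L2]=0
11. P0: store L0 := 1  bus=[BusRdX,Flush]  L0: P0=M P1=I P2=I P3=I  mem[L0]=93
12. P1: store L0 := 38  bus=[BusRdX,Flush]  L0: P0=I P1=M P2=I P3=I  mem[L0]=1
13. P1: load  L1  bus=[BusRd]  L1: P0=O P1=S P2=I P3=I  mem[L1]=40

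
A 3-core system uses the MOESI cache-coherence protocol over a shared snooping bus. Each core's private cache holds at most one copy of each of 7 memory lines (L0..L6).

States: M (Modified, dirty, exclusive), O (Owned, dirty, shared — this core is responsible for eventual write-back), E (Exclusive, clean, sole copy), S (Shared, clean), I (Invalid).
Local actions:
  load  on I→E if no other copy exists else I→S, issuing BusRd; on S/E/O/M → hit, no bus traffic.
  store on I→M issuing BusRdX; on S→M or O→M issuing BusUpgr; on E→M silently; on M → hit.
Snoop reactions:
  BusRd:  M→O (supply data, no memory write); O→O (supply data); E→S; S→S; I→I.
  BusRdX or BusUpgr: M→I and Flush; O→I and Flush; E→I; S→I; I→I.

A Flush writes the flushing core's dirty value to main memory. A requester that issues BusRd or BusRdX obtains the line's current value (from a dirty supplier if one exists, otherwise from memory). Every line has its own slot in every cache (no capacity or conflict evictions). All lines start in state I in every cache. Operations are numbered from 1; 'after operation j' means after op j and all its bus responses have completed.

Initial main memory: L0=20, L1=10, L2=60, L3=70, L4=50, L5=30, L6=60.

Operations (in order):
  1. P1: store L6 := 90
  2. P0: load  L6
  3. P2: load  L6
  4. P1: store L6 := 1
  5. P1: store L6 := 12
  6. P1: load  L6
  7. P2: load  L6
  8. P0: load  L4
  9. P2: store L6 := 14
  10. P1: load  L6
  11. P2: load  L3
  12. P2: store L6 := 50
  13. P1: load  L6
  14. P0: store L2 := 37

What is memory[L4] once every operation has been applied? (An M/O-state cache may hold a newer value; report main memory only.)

memory[L4] = 50

  op1 P1: store L6 := 90 → I/M/I on L6; bus BusRdX; mem=60
  op2 P0: load  L6 → S/O/I on L6; bus BusRd; mem=60
  op3 P2: load  L6 → S/O/S on L6; bus BusRd; mem=60
  op4 P1: store L6 := 1 → I/M/I on L6; bus BusUpgr; mem=60
  op5 P1: store L6 := 12 → I/M/I on L6; bus (none); mem=60
  op6 P1: load  L6 → I/M/I on L6; bus (none); mem=60
  op7 P2: load  L6 → I/O/S on L6; bus BusRd; mem=60
  op8 P0: load  L4 → E/I/I on L4; bus BusRd; mem=50
  op9 P2: store L6 := 14 → I/I/M on L6; bus BusUpgr Flush; mem=12
  op10 P1: load  L6 → I/S/O on L6; bus BusRd; mem=12
  op11 P2: load  L3 → I/I/E on L3; bus BusRd; mem=70
  op12 P2: store L6 := 50 → I/I/M on L6; bus BusUpgr; mem=12
  op13 P1: load  L6 → I/S/O on L6; bus BusRd; mem=12
  op14 P0: store L2 := 37 → M/I/I on L2; bus BusRdX; mem=60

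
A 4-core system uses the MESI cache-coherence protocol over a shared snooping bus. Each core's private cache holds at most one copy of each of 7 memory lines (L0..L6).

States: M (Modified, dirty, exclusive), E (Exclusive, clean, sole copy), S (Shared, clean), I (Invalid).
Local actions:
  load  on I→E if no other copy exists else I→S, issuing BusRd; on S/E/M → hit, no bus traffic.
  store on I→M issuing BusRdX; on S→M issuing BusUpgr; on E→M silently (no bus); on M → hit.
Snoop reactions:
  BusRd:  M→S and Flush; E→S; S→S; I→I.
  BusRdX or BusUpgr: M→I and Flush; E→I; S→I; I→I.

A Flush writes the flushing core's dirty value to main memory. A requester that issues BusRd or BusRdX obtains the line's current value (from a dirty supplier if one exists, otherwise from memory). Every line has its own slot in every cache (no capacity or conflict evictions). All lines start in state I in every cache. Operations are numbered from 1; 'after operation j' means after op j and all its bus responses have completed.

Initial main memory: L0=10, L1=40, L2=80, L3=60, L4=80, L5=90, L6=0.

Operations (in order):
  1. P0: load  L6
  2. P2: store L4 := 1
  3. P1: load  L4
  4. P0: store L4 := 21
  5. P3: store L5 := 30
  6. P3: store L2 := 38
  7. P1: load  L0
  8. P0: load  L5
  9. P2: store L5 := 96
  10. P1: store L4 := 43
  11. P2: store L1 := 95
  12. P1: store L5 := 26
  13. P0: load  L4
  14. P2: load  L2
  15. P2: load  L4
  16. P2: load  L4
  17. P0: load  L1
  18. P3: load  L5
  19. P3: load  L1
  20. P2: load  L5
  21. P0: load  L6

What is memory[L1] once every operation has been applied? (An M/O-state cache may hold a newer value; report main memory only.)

memory[L1] = 95

step 1: P0: load  L6  ⟶  EIII  (L6)  txn=BusRd  M[L6]=0
step 2: P2: store L4 := 1  ⟶  IIMI  (L4)  txn=BusRdX  M[L4]=80
step 3: P1: load  L4  ⟶  ISSI  (L4)  txn=BusRd+Flush  M[L4]=1
step 4: P0: store L4 := 21  ⟶  MIII  (L4)  txn=BusRdX  M[L4]=1
step 5: P3: store L5 := 30  ⟶  IIIM  (L5)  txn=BusRdX  M[L5]=90
step 6: P3: store L2 := 38  ⟶  IIIM  (L2)  txn=BusRdX  M[L2]=80
step 7: P1: load  L0  ⟶  IEII  (L0)  txn=BusRd  M[L0]=10
step 8: P0: load  L5  ⟶  SIIS  (L5)  txn=BusRd+Flush  M[L5]=30
step 9: P2: store L5 := 96  ⟶  IIMI  (L5)  txn=BusRdX  M[L5]=30
step 10: P1: store L4 := 43  ⟶  IMII  (L4)  txn=BusRdX+Flush  M[L4]=21
step 11: P2: store L1 := 95  ⟶  IIMI  (L1)  txn=BusRdX  M[L1]=40
step 12: P1: store L5 := 26  ⟶  IMII  (L5)  txn=BusRdX+Flush  M[L5]=96
step 13: P0: load  L4  ⟶  SSII  (L4)  txn=BusRd+Flush  M[L4]=43
step 14: P2: load  L2  ⟶  IISS  (L2)  txn=BusRd+Flush  M[L2]=38
step 15: P2: load  L4  ⟶  SSSI  (L4)  txn=BusRd  M[L4]=43
step 16: P2: load  L4  ⟶  SSSI  (L4)  txn=∅  M[L4]=43
step 17: P0: load  L1  ⟶  SISI  (L1)  txn=BusRd+Flush  M[L1]=95
step 18: P3: load  L5  ⟶  ISIS  (L5)  txn=BusRd+Flush  M[L5]=26
step 19: P3: load  L1  ⟶  SISS  (L1)  txn=BusRd  M[L1]=95
step 20: P2: load  L5  ⟶  ISSS  (L5)  txn=BusRd  M[L5]=26
step 21: P0: load  L6  ⟶  EIII  (L6)  txn=∅  M[L6]=0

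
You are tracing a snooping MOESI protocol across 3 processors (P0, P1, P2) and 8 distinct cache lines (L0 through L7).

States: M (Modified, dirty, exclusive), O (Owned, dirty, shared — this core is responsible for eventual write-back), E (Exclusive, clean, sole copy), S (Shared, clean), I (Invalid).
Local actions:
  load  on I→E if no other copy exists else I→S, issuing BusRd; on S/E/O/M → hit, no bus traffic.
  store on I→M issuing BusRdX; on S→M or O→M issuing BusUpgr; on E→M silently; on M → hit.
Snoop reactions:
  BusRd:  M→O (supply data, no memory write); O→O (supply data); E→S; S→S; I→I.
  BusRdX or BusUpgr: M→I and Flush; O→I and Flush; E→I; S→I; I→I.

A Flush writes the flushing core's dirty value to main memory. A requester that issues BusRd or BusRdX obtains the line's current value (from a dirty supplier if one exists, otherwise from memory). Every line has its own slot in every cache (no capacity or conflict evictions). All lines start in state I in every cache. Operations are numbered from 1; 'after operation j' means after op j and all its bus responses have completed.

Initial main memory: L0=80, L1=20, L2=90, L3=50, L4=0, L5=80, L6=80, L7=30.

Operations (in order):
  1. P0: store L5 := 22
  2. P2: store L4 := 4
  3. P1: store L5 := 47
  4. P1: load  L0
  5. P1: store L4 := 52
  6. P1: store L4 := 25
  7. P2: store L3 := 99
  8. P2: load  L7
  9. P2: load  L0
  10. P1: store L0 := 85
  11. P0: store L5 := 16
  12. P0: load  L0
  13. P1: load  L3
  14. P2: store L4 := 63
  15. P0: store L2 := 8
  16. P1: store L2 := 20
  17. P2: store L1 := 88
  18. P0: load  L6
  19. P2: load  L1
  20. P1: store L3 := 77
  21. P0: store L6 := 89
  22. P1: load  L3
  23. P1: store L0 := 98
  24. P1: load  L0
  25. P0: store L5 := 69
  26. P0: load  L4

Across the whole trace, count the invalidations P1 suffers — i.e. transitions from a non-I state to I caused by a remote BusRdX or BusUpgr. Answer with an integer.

1. P0: store L5 := 22  bus=[BusRdX]  L5: P0=M P1=I P2=I  mem[L5]=80
2. P2: store L4 := 4  bus=[BusRdX]  L4: P0=I P1=I P2=M  mem[L4]=0
3. P1: store L5 := 47  bus=[BusRdX,Flush]  L5: P0=I P1=M P2=I  mem[L5]=22
4. P1: load  L0  bus=[BusRd]  L0: P0=I P1=E P2=I  mem[L0]=80
5. P1: store L4 := 52  bus=[BusRdX,Flush]  L4: P0=I P1=M P2=I  mem[L4]=4
6. P1: store L4 := 25  bus=[-]  L4: P0=I P1=M P2=I  mem[L4]=4
7. P2: store L3 := 99  bus=[BusRdX]  L3: P0=I P1=I P2=M  mem[L3]=50
8. P2: load  L7  bus=[BusRd]  L7: P0=I P1=I P2=E  mem[L7]=30
9. P2: load  L0  bus=[BusRd]  L0: P0=I P1=S P2=S  mem[L0]=80
10. P1: store L0 := 85  bus=[BusUpgr]  L0: P0=I P1=M P2=I  mem[L0]=80
11. P0: store L5 := 16  bus=[BusRdX,Flush]  L5: P0=M P1=I P2=I  mem[L5]=47
12. P0: load  L0  bus=[BusRd]  L0: P0=S P1=O P2=I  mem[L0]=80
13. P1: load  L3  bus=[BusRd]  L3: P0=I P1=S P2=O  mem[L3]=50
14. P2: store L4 := 63  bus=[BusRdX,Flush]  L4: P0=I P1=I P2=M  mem[L4]=25
15. P0: store L2 := 8  bus=[BusRdX]  L2: P0=M P1=I P2=I  mem[L2]=90
16. P1: store L2 := 20  bus=[BusRdX,Flush]  L2: P0=I P1=M P2=I  mem[L2]=8
17. P2: store L1 := 88  bus=[BusRdX]  L1: P0=I P1=I P2=M  mem[L1]=20
18. P0: load  L6  bus=[BusRd]  L6: P0=E P1=I P2=I  mem[L6]=80
19. P2: load  L1  bus=[-]  L1: P0=I P1=I P2=M  mem[L1]=20
20. P1: store L3 := 77  bus=[BusUpgr,Flush]  L3: P0=I P1=M P2=I  mem[L3]=99
21. P0: store L6 := 89  bus=[-]  L6: P0=M P1=I P2=I  mem[L6]=80
22. P1: load  L3  bus=[-]  L3: P0=I P1=M P2=I  mem[L3]=99
23. P1: store L0 := 98  bus=[BusUpgr]  L0: P0=I P1=M P2=I  mem[L0]=80
24. P1: load  L0  bus=[-]  L0: P0=I P1=M P2=I  mem[L0]=80
25. P0: store L5 := 69  bus=[-]  L5: P0=M P1=I P2=I  mem[L5]=47
26. P0: load  L4  bus=[BusRd]  L4: P0=S P1=I P2=O  mem[L4]=25

invalidations = 2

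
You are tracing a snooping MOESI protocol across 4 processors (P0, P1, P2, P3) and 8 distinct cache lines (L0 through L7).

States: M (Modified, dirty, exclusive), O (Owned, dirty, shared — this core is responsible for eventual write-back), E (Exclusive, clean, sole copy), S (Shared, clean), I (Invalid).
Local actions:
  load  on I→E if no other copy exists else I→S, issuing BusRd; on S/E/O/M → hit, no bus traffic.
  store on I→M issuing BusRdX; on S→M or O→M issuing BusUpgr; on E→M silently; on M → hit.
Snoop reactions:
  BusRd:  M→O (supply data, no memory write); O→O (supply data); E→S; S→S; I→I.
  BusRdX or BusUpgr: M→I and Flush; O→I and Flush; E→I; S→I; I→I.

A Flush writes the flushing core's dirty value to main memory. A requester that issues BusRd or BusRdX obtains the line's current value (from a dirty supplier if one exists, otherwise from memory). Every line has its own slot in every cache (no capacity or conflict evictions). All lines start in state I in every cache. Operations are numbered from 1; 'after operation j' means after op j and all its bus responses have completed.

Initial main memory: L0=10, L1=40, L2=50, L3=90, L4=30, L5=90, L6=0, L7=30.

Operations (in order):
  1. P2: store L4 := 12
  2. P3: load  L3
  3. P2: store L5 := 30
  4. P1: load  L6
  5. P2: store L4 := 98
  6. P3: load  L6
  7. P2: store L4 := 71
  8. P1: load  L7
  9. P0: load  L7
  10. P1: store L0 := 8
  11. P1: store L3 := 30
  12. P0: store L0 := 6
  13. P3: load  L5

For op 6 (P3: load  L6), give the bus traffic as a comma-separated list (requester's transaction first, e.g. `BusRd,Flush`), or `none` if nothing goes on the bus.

  op1 P2: store L4 := 12 → I/I/M/I on L4; bus BusRdX; mem=30
  op2 P3: load  L3 → I/I/I/E on L3; bus BusRd; mem=90
  op3 P2: store L5 := 30 → I/I/M/I on L5; bus BusRdX; mem=90
  op4 P1: load  L6 → I/E/I/I on L6; bus BusRd; mem=0
  op5 P2: store L4 := 98 → I/I/M/I on L4; bus (none); mem=30
  op6 P3: load  L6 → I/S/I/S on L6; bus BusRd; mem=0
  op7 P2: store L4 := 71 → I/I/M/I on L4; bus (none); mem=30
  op8 P1: load  L7 → I/E/I/I on L7; bus BusRd; mem=30
  op9 P0: load  L7 → S/S/I/I on L7; bus BusRd; mem=30
  op10 P1: store L0 := 8 → I/M/I/I on L0; bus BusRdX; mem=10
  op11 P1: store L3 := 30 → I/M/I/I on L3; bus BusRdX; mem=90
  op12 P0: store L0 := 6 → M/I/I/I on L0; bus BusRdX Flush; mem=8
  op13 P3: load  L5 → I/I/O/S on L5; bus BusRd; mem=90

bus = BusRd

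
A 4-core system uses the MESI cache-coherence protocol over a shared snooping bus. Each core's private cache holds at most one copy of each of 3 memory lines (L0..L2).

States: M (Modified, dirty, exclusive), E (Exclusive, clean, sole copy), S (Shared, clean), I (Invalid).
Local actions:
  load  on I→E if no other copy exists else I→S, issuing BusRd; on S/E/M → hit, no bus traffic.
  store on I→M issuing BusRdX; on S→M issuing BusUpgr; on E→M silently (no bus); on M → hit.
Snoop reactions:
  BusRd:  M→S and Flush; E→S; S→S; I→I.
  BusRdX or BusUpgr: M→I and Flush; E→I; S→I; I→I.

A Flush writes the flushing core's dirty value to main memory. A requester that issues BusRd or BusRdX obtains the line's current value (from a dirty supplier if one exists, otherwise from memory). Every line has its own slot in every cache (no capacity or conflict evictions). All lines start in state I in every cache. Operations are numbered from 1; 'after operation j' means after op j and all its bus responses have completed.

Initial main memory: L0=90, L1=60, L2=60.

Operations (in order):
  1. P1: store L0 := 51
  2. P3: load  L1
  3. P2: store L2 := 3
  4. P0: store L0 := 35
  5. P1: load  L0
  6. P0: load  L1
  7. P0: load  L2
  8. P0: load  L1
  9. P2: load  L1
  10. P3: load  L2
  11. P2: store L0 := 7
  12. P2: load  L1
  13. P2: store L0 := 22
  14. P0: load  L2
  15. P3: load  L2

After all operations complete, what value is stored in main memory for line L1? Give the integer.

[1] P1: store L0 := 51 | P0:I, P1:M(51), P2:I, P3:I | bus: BusRdX
[2] P3: load  L1 | P0:I, P1:I, P2:I, P3:E(60) | bus: BusRd
[3] P2: store L2 := 3 | P0:I, P1:I, P2:M(3), P3:I | bus: BusRdX
[4] P0: store L0 := 35 | P0:M(35), P1:I, P2:I, P3:I | bus: BusRdX,Flush
[5] P1: load  L0 | P0:S(35), P1:S(35), P2:I, P3:I | bus: BusRd,Flush
[6] P0: load  L1 | P0:S(60), P1:I, P2:I, P3:S(60) | bus: BusRd
[7] P0: load  L2 | P0:S(3), P1:I, P2:S(3), P3:I | bus: BusRd,Flush
[8] P0: load  L1 | P0:S(60), P1:I, P2:I, P3:S(60) | bus: none
[9] P2: load  L1 | P0:S(60), P1:I, P2:S(60), P3:S(60) | bus: BusRd
[10] P3: load  L2 | P0:S(3), P1:I, P2:S(3), P3:S(3) | bus: BusRd
[11] P2: store L0 := 7 | P0:I, P1:I, P2:M(7), P3:I | bus: BusRdX
[12] P2: load  L1 | P0:S(60), P1:I, P2:S(60), P3:S(60) | bus: none
[13] P2: store L0 := 22 | P0:I, P1:I, P2:M(22), P3:I | bus: none
[14] P0: load  L2 | P0:S(3), P1:I, P2:S(3), P3:S(3) | bus: none
[15] P3: load  L2 | P0:S(3), P1:I, P2:S(3), P3:S(3) | bus: none

memory[L1] = 60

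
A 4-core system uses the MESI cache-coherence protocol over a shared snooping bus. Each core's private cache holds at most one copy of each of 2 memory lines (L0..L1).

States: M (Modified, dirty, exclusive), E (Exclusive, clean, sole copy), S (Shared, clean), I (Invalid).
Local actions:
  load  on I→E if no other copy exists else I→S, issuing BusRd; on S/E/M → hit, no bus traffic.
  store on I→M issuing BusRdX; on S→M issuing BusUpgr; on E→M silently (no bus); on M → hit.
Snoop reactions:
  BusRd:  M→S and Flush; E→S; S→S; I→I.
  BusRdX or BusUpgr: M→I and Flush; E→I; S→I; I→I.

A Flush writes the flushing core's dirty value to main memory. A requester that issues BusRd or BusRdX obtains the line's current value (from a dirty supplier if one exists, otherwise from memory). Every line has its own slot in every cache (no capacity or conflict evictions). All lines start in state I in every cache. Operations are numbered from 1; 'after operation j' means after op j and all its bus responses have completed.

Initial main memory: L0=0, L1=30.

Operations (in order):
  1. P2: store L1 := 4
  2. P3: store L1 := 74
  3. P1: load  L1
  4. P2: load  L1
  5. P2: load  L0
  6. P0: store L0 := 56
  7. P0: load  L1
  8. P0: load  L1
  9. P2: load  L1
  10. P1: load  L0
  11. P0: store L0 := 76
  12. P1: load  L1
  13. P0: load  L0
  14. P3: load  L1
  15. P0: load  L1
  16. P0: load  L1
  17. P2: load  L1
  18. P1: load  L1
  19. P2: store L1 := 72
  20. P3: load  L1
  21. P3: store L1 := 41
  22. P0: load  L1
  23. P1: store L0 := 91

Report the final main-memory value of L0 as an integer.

memory[L0] = 76

  op1 P2: store L1 := 4 → I/I/M/I on L1; bus BusRdX; mem=30
  op2 P3: store L1 := 74 → I/I/I/M on L1; bus BusRdX Flush; mem=4
  op3 P1: load  L1 → I/S/I/S on L1; bus BusRd Flush; mem=74
  op4 P2: load  L1 → I/S/S/S on L1; bus BusRd; mem=74
  op5 P2: load  L0 → I/I/E/I on L0; bus BusRd; mem=0
  op6 P0: store L0 := 56 → M/I/I/I on L0; bus BusRdX; mem=0
  op7 P0: load  L1 → S/S/S/S on L1; bus BusRd; mem=74
  op8 P0: load  L1 → S/S/S/S on L1; bus (none); mem=74
  op9 P2: load  L1 → S/S/S/S on L1; bus (none); mem=74
  op10 P1: load  L0 → S/S/I/I on L0; bus BusRd Flush; mem=56
  op11 P0: store L0 := 76 → M/I/I/I on L0; bus BusUpgr; mem=56
  op12 P1: load  L1 → S/S/S/S on L1; bus (none); mem=74
  op13 P0: load  L0 → M/I/I/I on L0; bus (none); mem=56
  op14 P3: load  L1 → S/S/S/S on L1; bus (none); mem=74
  op15 P0: load  L1 → S/S/S/S on L1; bus (none); mem=74
  op16 P0: load  L1 → S/S/S/S on L1; bus (none); mem=74
  op17 P2: load  L1 → S/S/S/S on L1; bus (none); mem=74
  op18 P1: load  L1 → S/S/S/S on L1; bus (none); mem=74
  op19 P2: store L1 := 72 → I/I/M/I on L1; bus BusUpgr; mem=74
  op20 P3: load  L1 → I/I/S/S on L1; bus BusRd Flush; mem=72
  op21 P3: store L1 := 41 → I/I/I/M on L1; bus BusUpgr; mem=72
  op22 P0: load  L1 → S/I/I/S on L1; bus BusRd Flush; mem=41
  op23 P1: store L0 := 91 → I/M/I/I on L0; bus BusRdX Flush; mem=76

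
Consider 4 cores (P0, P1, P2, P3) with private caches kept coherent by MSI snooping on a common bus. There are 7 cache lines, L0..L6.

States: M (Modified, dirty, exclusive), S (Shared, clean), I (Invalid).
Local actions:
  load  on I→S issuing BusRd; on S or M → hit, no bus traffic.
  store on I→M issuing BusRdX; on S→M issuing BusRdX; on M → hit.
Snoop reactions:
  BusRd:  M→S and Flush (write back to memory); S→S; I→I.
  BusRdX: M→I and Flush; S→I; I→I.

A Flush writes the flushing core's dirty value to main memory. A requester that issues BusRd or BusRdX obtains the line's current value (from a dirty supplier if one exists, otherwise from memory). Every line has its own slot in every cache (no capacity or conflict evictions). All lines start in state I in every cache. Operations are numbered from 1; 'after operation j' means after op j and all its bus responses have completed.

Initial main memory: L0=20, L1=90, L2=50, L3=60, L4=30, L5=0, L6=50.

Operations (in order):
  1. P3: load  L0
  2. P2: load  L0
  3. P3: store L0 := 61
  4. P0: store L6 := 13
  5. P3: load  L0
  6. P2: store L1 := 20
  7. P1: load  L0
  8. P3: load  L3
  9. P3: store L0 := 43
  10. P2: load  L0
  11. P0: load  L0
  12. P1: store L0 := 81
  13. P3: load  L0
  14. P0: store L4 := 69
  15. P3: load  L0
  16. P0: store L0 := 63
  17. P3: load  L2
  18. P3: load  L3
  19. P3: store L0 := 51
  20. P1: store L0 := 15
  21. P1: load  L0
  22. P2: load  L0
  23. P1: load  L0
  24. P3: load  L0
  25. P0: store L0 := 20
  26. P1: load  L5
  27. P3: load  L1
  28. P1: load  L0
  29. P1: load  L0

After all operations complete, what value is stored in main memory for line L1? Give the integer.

memory[L1] = 20

step 1: P3: load  L0  ⟶  IIIS  (L0)  txn=BusRd  M[L0]=20
step 2: P2: load  L0  ⟶  IISS  (L0)  txn=BusRd  M[L0]=20
step 3: P3: store L0 := 61  ⟶  IIIM  (L0)  txn=BusRdX  M[L0]=20
step 4: P0: store L6 := 13  ⟶  MIII  (L6)  txn=BusRdX  M[L6]=50
step 5: P3: load  L0  ⟶  IIIM  (L0)  txn=∅  M[L0]=20
step 6: P2: store L1 := 20  ⟶  IIMI  (L1)  txn=BusRdX  M[L1]=90
step 7: P1: load  L0  ⟶  ISIS  (L0)  txn=BusRd+Flush  M[L0]=61
step 8: P3: load  L3  ⟶  IIIS  (L3)  txn=BusRd  M[L3]=60
step 9: P3: store L0 := 43  ⟶  IIIM  (L0)  txn=BusRdX  M[L0]=61
step 10: P2: load  L0  ⟶  IISS  (L0)  txn=BusRd+Flush  M[L0]=43
step 11: P0: load  L0  ⟶  SISS  (L0)  txn=BusRd  M[L0]=43
step 12: P1: store L0 := 81  ⟶  IMII  (L0)  txn=BusRdX  M[L0]=43
step 13: P3: load  L0  ⟶  ISIS  (L0)  txn=BusRd+Flush  M[L0]=81
step 14: P0: store L4 := 69  ⟶  MIII  (L4)  txn=BusRdX  M[L4]=30
step 15: P3: load  L0  ⟶  ISIS  (L0)  txn=∅  M[L0]=81
step 16: P0: store L0 := 63  ⟶  MIII  (L0)  txn=BusRdX  M[L0]=81
step 17: P3: load  L2  ⟶  IIIS  (L2)  txn=BusRd  M[L2]=50
step 18: P3: load  L3  ⟶  IIIS  (L3)  txn=∅  M[L3]=60
step 19: P3: store L0 := 51  ⟶  IIIM  (L0)  txn=BusRdX+Flush  M[L0]=63
step 20: P1: store L0 := 15  ⟶  IMII  (L0)  txn=BusRdX+Flush  M[L0]=51
step 21: P1: load  L0  ⟶  IMII  (L0)  txn=∅  M[L0]=51
step 22: P2: load  L0  ⟶  ISSI  (L0)  txn=BusRd+Flush  M[L0]=15
step 23: P1: load  L0  ⟶  ISSI  (L0)  txn=∅  M[L0]=15
step 24: P3: load  L0  ⟶  ISSS  (L0)  txn=BusRd  M[L0]=15
step 25: P0: store L0 := 20  ⟶  MIII  (L0)  txn=BusRdX  M[L0]=15
step 26: P1: load  L5  ⟶  ISII  (L5)  txn=BusRd  M[L5]=0
step 27: P3: load  L1  ⟶  IISS  (L1)  txn=BusRd+Flush  M[L1]=20
step 28: P1: load  L0  ⟶  SSII  (L0)  txn=BusRd+Flush  M[L0]=20
step 29: P1: load  L0  ⟶  SSII  (L0)  txn=∅  M[L0]=20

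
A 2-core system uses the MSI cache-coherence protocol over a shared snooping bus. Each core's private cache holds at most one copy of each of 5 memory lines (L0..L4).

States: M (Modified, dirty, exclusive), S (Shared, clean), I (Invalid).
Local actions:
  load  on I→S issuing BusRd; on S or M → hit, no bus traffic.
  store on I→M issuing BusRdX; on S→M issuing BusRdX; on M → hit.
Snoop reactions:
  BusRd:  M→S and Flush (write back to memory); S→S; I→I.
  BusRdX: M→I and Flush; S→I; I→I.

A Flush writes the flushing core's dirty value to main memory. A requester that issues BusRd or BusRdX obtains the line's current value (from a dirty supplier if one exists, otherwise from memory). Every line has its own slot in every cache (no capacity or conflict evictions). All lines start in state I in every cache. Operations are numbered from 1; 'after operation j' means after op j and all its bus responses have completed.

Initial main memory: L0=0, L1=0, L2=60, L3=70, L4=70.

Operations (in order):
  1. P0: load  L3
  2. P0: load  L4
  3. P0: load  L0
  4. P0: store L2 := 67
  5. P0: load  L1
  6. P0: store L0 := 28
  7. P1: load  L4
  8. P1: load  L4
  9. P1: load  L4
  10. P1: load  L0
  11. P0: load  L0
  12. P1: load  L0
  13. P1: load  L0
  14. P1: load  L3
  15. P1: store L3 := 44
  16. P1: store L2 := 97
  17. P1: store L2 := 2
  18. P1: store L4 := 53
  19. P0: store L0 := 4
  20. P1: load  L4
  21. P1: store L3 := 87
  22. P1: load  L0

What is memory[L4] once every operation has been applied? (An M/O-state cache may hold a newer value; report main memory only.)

memory[L4] = 70

[1] P0: load  L3 | P0:S(70), P1:I | bus: BusRd
[2] P0: load  L4 | P0:S(70), P1:I | bus: BusRd
[3] P0: load  L0 | P0:S(0), P1:I | bus: BusRd
[4] P0: store L2 := 67 | P0:M(67), P1:I | bus: BusRdX
[5] P0: load  L1 | P0:S(0), P1:I | bus: BusRd
[6] P0: store L0 := 28 | P0:M(28), P1:I | bus: BusRdX
[7] P1: load  L4 | P0:S(70), P1:S(70) | bus: BusRd
[8] P1: load  L4 | P0:S(70), P1:S(70) | bus: none
[9] P1: load  L4 | P0:S(70), P1:S(70) | bus: none
[10] P1: load  L0 | P0:S(28), P1:S(28) | bus: BusRd,Flush
[11] P0: load  L0 | P0:S(28), P1:S(28) | bus: none
[12] P1: load  L0 | P0:S(28), P1:S(28) | bus: none
[13] P1: load  L0 | P0:S(28), P1:S(28) | bus: none
[14] P1: load  L3 | P0:S(70), P1:S(70) | bus: BusRd
[15] P1: store L3 := 44 | P0:I, P1:M(44) | bus: BusRdX
[16] P1: store L2 := 97 | P0:I, P1:M(97) | bus: BusRdX,Flush
[17] P1: store L2 := 2 | P0:I, P1:M(2) | bus: none
[18] P1: store L4 := 53 | P0:I, P1:M(53) | bus: BusRdX
[19] P0: store L0 := 4 | P0:M(4), P1:I | bus: BusRdX
[20] P1: load  L4 | P0:I, P1:M(53) | bus: none
[21] P1: store L3 := 87 | P0:I, P1:M(87) | bus: none
[22] P1: load  L0 | P0:S(4), P1:S(4) | bus: BusRd,Flush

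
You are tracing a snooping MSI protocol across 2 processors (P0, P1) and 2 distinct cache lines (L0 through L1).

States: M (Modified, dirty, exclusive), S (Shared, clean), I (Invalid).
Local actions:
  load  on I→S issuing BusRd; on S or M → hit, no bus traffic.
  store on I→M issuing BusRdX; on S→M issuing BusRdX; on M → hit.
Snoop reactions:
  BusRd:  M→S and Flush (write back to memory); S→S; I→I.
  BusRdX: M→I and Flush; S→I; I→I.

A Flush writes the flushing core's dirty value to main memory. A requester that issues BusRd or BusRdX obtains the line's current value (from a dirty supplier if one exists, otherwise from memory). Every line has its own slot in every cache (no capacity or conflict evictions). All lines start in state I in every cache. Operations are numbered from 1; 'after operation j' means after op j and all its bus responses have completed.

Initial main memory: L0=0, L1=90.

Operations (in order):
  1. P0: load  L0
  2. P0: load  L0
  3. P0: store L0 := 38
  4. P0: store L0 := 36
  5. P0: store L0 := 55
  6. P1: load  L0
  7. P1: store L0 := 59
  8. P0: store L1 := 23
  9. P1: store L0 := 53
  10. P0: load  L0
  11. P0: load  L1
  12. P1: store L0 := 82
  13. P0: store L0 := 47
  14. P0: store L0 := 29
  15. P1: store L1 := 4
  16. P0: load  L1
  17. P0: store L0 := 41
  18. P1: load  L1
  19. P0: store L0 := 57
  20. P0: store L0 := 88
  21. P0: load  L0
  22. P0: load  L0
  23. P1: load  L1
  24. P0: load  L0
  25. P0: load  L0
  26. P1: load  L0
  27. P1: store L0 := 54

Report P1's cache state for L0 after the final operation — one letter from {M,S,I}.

state = M

1. P0: load  L0  bus=[BusRd]  L0: P0=S P1=I  mem[L0]=0
2. P0: load  L0  bus=[-]  L0: P0=S P1=I  mem[L0]=0
3. P0: store L0 := 38  bus=[BusRdX]  L0: P0=M P1=I  mem[L0]=0
4. P0: store L0 := 36  bus=[-]  L0: P0=M P1=I  mem[L0]=0
5. P0: store L0 := 55  bus=[-]  L0: P0=M P1=I  mem[L0]=0
6. P1: load  L0  bus=[BusRd,Flush]  L0: P0=S P1=S  mem[L0]=55
7. P1: store L0 := 59  bus=[BusRdX]  L0: P0=I P1=M  mem[L0]=55
8. P0: store L1 := 23  bus=[BusRdX]  L1: P0=M P1=I  mem[L1]=90
9. P1: store L0 := 53  bus=[-]  L0: P0=I P1=M  mem[L0]=55
10. P0: load  L0  bus=[BusRd,Flush]  L0: P0=S P1=S  mem[L0]=53
11. P0: load  L1  bus=[-]  L1: P0=M P1=I  mem[L1]=90
12. P1: store L0 := 82  bus=[BusRdX]  L0: P0=I P1=M  mem[L0]=53
13. P0: store L0 := 47  bus=[BusRdX,Flush]  L0: P0=M P1=I  mem[L0]=82
14. P0: store L0 := 29  bus=[-]  L0: P0=M P1=I  mem[L0]=82
15. P1: store L1 := 4  bus=[BusRdX,Flush]  L1: P0=I P1=M  mem[L1]=23
16. P0: load  L1  bus=[BusRd,Flush]  L1: P0=S P1=S  mem[L1]=4
17. P0: store L0 := 41  bus=[-]  L0: P0=M P1=I  mem[L0]=82
18. P1: load  L1  bus=[-]  L1: P0=S P1=S  mem[L1]=4
19. P0: store L0 := 57  bus=[-]  L0: P0=M P1=I  mem[L0]=82
20. P0: store L0 := 88  bus=[-]  L0: P0=M P1=I  mem[L0]=82
21. P0: load  L0  bus=[-]  L0: P0=M P1=I  mem[L0]=82
22. P0: load  L0  bus=[-]  L0: P0=M P1=I  mem[L0]=82
23. P1: load  L1  bus=[-]  L1: P0=S P1=S  mem[L1]=4
24. P0: load  L0  bus=[-]  L0: P0=M P1=I  mem[L0]=82
25. P0: load  L0  bus=[-]  L0: P0=M P1=I  mem[L0]=82
26. P1: load  L0  bus=[BusRd,Flush]  L0: P0=S P1=S  mem[L0]=88
27. P1: store L0 := 54  bus=[BusRdX]  L0: P0=I P1=M  mem[L0]=88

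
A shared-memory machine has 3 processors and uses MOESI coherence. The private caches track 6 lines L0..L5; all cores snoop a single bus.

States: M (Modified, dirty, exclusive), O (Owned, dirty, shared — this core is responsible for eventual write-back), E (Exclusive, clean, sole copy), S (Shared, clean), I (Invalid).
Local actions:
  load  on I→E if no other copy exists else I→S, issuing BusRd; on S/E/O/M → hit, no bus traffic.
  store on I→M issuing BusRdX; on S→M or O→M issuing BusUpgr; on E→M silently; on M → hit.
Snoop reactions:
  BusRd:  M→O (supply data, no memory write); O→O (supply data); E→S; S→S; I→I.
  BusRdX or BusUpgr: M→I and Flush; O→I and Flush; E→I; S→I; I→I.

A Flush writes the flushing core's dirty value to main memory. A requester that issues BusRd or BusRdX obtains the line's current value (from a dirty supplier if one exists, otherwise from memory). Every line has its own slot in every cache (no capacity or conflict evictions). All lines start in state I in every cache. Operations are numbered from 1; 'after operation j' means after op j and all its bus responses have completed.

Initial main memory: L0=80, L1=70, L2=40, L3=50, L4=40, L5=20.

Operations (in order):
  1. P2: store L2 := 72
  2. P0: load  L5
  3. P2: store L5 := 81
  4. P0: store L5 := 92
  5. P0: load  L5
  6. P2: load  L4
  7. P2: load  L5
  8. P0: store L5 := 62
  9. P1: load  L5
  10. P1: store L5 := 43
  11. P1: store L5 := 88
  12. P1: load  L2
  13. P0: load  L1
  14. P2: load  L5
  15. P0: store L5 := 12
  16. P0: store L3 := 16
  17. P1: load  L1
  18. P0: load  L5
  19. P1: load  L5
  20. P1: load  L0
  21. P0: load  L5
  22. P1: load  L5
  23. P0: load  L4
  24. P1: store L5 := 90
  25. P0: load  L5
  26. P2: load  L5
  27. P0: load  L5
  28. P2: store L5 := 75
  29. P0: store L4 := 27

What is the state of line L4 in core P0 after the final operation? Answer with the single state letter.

step 1: P2: store L2 := 72  ⟶  IIM  (L2)  txn=BusRdX  M[L2]=40
step 2: P0: load  L5  ⟶  EII  (L5)  txn=BusRd  M[L5]=20
step 3: P2: store L5 := 81  ⟶  IIM  (L5)  txn=BusRdX  M[L5]=20
step 4: P0: store L5 := 92  ⟶  MII  (L5)  txn=BusRdX+Flush  M[L5]=81
step 5: P0: load  L5  ⟶  MII  (L5)  txn=∅  M[L5]=81
step 6: P2: load  L4  ⟶  IIE  (L4)  txn=BusRd  M[L4]=40
step 7: P2: load  L5  ⟶  OIS  (L5)  txn=BusRd  M[L5]=81
step 8: P0: store L5 := 62  ⟶  MII  (L5)  txn=BusUpgr  M[L5]=81
step 9: P1: load  L5  ⟶  OSI  (L5)  txn=BusRd  M[L5]=81
step 10: P1: store L5 := 43  ⟶  IMI  (L5)  txn=BusUpgr+Flush  M[L5]=62
step 11: P1: store L5 := 88  ⟶  IMI  (L5)  txn=∅  M[L5]=62
step 12: P1: load  L2  ⟶  ISO  (L2)  txn=BusRd  M[L2]=40
step 13: P0: load  L1  ⟶  EII  (L1)  txn=BusRd  M[L1]=70
step 14: P2: load  L5  ⟶  IOS  (L5)  txn=BusRd  M[L5]=62
step 15: P0: store L5 := 12  ⟶  MII  (L5)  txn=BusRdX+Flush  M[L5]=88
step 16: P0: store L3 := 16  ⟶  MII  (L3)  txn=BusRdX  M[L3]=50
step 17: P1: load  L1  ⟶  SSI  (L1)  txn=BusRd  M[L1]=70
step 18: P0: load  L5  ⟶  MII  (L5)  txn=∅  M[L5]=88
step 19: P1: load  L5  ⟶  OSI  (L5)  txn=BusRd  M[L5]=88
step 20: P1: load  L0  ⟶  IEI  (L0)  txn=BusRd  M[L0]=80
step 21: P0: load  L5  ⟶  OSI  (L5)  txn=∅  M[L5]=88
step 22: P1: load  L5  ⟶  OSI  (L5)  txn=∅  M[L5]=88
step 23: P0: load  L4  ⟶  SIS  (L4)  txn=BusRd  M[L4]=40
step 24: P1: store L5 := 90  ⟶  IMI  (L5)  txn=BusUpgr+Flush  M[L5]=12
step 25: P0: load  L5  ⟶  SOI  (L5)  txn=BusRd  M[L5]=12
step 26: P2: load  L5  ⟶  SOS  (L5)  txn=BusRd  M[L5]=12
step 27: P0: load  L5  ⟶  SOS  (L5)  txn=∅  M[L5]=12
step 28: P2: store L5 := 75  ⟶  IIM  (L5)  txn=BusUpgr+Flush  M[L5]=90
step 29: P0: store L4 := 27  ⟶  MII  (L4)  txn=BusUpgr  M[L4]=40

state = M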